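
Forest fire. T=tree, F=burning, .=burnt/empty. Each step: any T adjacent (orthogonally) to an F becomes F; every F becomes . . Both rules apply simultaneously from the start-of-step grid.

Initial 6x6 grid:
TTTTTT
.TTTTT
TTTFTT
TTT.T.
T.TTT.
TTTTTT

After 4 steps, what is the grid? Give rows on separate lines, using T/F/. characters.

Step 1: 3 trees catch fire, 1 burn out
  TTTTTT
  .TTFTT
  TTF.FT
  TTT.T.
  T.TTT.
  TTTTTT
Step 2: 7 trees catch fire, 3 burn out
  TTTFTT
  .TF.FT
  TF...F
  TTF.F.
  T.TTT.
  TTTTTT
Step 3: 8 trees catch fire, 7 burn out
  TTF.FT
  .F...F
  F.....
  TF....
  T.FTF.
  TTTTTT
Step 4: 6 trees catch fire, 8 burn out
  TF...F
  ......
  ......
  F.....
  T..F..
  TTFTFT

TF...F
......
......
F.....
T..F..
TTFTFT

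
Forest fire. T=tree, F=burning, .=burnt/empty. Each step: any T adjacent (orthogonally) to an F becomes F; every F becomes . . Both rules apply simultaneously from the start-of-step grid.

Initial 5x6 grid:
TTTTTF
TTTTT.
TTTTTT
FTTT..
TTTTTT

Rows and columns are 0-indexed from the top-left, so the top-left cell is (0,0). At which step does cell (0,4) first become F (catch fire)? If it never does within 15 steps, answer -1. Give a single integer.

Step 1: cell (0,4)='F' (+4 fires, +2 burnt)
  -> target ignites at step 1
Step 2: cell (0,4)='.' (+6 fires, +4 burnt)
Step 3: cell (0,4)='.' (+8 fires, +6 burnt)
Step 4: cell (0,4)='.' (+5 fires, +8 burnt)
Step 5: cell (0,4)='.' (+1 fires, +5 burnt)
Step 6: cell (0,4)='.' (+1 fires, +1 burnt)
Step 7: cell (0,4)='.' (+0 fires, +1 burnt)
  fire out at step 7

1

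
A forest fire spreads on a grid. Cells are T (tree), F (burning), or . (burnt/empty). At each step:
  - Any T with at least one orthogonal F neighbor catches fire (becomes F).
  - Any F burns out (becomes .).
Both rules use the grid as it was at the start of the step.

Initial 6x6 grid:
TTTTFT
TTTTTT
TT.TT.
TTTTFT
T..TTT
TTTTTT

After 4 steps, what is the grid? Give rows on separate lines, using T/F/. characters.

Step 1: 7 trees catch fire, 2 burn out
  TTTF.F
  TTTTFT
  TT.TF.
  TTTF.F
  T..TFT
  TTTTTT
Step 2: 8 trees catch fire, 7 burn out
  TTF...
  TTTF.F
  TT.F..
  TTF...
  T..F.F
  TTTTFT
Step 3: 5 trees catch fire, 8 burn out
  TF....
  TTF...
  TT....
  TF....
  T.....
  TTTF.F
Step 4: 5 trees catch fire, 5 burn out
  F.....
  TF....
  TF....
  F.....
  T.....
  TTF...

F.....
TF....
TF....
F.....
T.....
TTF...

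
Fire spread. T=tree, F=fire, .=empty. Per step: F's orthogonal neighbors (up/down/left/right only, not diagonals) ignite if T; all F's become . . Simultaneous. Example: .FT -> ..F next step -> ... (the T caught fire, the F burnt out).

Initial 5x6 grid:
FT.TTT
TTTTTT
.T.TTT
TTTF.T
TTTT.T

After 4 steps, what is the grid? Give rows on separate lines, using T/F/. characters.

Step 1: 5 trees catch fire, 2 burn out
  .F.TTT
  FTTTTT
  .T.FTT
  TTF..T
  TTTF.T
Step 2: 5 trees catch fire, 5 burn out
  ...TTT
  .FTFTT
  .T..FT
  TF...T
  TTF..T
Step 3: 7 trees catch fire, 5 burn out
  ...FTT
  ..F.FT
  .F...F
  F....T
  TF...T
Step 4: 4 trees catch fire, 7 burn out
  ....FT
  .....F
  ......
  .....F
  F....T

....FT
.....F
......
.....F
F....T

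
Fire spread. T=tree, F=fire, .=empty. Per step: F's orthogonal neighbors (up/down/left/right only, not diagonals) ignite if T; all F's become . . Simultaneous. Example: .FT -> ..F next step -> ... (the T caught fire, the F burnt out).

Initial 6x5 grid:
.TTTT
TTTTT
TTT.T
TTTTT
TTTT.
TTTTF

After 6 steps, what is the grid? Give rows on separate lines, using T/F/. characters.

Step 1: 1 trees catch fire, 1 burn out
  .TTTT
  TTTTT
  TTT.T
  TTTTT
  TTTT.
  TTTF.
Step 2: 2 trees catch fire, 1 burn out
  .TTTT
  TTTTT
  TTT.T
  TTTTT
  TTTF.
  TTF..
Step 3: 3 trees catch fire, 2 burn out
  .TTTT
  TTTTT
  TTT.T
  TTTFT
  TTF..
  TF...
Step 4: 4 trees catch fire, 3 burn out
  .TTTT
  TTTTT
  TTT.T
  TTF.F
  TF...
  F....
Step 5: 4 trees catch fire, 4 burn out
  .TTTT
  TTTTT
  TTF.F
  TF...
  F....
  .....
Step 6: 4 trees catch fire, 4 burn out
  .TTTT
  TTFTF
  TF...
  F....
  .....
  .....

.TTTT
TTFTF
TF...
F....
.....
.....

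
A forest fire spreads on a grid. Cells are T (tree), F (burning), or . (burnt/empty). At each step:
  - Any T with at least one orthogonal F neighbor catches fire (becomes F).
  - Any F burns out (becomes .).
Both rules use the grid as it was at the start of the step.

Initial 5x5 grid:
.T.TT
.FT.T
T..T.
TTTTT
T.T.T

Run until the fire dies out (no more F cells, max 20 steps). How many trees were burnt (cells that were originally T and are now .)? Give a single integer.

Answer: 2

Derivation:
Step 1: +2 fires, +1 burnt (F count now 2)
Step 2: +0 fires, +2 burnt (F count now 0)
Fire out after step 2
Initially T: 15, now '.': 12
Total burnt (originally-T cells now '.'): 2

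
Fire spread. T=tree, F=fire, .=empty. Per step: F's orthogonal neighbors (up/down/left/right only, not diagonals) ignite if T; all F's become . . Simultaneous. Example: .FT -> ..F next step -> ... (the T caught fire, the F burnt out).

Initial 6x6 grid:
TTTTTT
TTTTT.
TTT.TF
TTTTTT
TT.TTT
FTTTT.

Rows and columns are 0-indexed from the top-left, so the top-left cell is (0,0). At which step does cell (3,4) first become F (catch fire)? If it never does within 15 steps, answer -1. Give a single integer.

Step 1: cell (3,4)='T' (+4 fires, +2 burnt)
Step 2: cell (3,4)='F' (+6 fires, +4 burnt)
  -> target ignites at step 2
Step 3: cell (3,4)='.' (+7 fires, +6 burnt)
Step 4: cell (3,4)='.' (+8 fires, +7 burnt)
Step 5: cell (3,4)='.' (+4 fires, +8 burnt)
Step 6: cell (3,4)='.' (+1 fires, +4 burnt)
Step 7: cell (3,4)='.' (+0 fires, +1 burnt)
  fire out at step 7

2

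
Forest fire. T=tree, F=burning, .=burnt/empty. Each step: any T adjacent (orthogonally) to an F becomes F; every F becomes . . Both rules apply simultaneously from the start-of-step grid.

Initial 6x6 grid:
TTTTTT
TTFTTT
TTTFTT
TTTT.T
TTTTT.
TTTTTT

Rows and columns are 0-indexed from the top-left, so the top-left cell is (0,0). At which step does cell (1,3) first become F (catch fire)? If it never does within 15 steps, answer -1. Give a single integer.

Step 1: cell (1,3)='F' (+6 fires, +2 burnt)
  -> target ignites at step 1
Step 2: cell (1,3)='.' (+8 fires, +6 burnt)
Step 3: cell (1,3)='.' (+9 fires, +8 burnt)
Step 4: cell (1,3)='.' (+5 fires, +9 burnt)
Step 5: cell (1,3)='.' (+3 fires, +5 burnt)
Step 6: cell (1,3)='.' (+1 fires, +3 burnt)
Step 7: cell (1,3)='.' (+0 fires, +1 burnt)
  fire out at step 7

1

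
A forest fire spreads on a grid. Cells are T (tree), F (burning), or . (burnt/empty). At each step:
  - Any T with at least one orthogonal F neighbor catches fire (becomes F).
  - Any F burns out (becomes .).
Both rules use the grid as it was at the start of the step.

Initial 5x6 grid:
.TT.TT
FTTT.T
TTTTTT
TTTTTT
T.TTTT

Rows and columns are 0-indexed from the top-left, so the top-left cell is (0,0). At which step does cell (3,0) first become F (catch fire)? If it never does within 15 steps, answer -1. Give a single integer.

Step 1: cell (3,0)='T' (+2 fires, +1 burnt)
Step 2: cell (3,0)='F' (+4 fires, +2 burnt)
  -> target ignites at step 2
Step 3: cell (3,0)='.' (+5 fires, +4 burnt)
Step 4: cell (3,0)='.' (+2 fires, +5 burnt)
Step 5: cell (3,0)='.' (+3 fires, +2 burnt)
Step 6: cell (3,0)='.' (+3 fires, +3 burnt)
Step 7: cell (3,0)='.' (+3 fires, +3 burnt)
Step 8: cell (3,0)='.' (+2 fires, +3 burnt)
Step 9: cell (3,0)='.' (+1 fires, +2 burnt)
Step 10: cell (3,0)='.' (+0 fires, +1 burnt)
  fire out at step 10

2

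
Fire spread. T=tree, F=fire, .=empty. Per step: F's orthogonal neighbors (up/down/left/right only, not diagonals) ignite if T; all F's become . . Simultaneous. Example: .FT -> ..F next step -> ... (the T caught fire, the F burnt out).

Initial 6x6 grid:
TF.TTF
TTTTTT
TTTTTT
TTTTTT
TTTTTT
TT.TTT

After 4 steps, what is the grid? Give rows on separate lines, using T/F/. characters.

Step 1: 4 trees catch fire, 2 burn out
  F..TF.
  TFTTTF
  TTTTTT
  TTTTTT
  TTTTTT
  TT.TTT
Step 2: 6 trees catch fire, 4 burn out
  ...F..
  F.FTF.
  TFTTTF
  TTTTTT
  TTTTTT
  TT.TTT
Step 3: 6 trees catch fire, 6 burn out
  ......
  ...F..
  F.FTF.
  TFTTTF
  TTTTTT
  TT.TTT
Step 4: 6 trees catch fire, 6 burn out
  ......
  ......
  ...F..
  F.FTF.
  TFTTTF
  TT.TTT

......
......
...F..
F.FTF.
TFTTTF
TT.TTT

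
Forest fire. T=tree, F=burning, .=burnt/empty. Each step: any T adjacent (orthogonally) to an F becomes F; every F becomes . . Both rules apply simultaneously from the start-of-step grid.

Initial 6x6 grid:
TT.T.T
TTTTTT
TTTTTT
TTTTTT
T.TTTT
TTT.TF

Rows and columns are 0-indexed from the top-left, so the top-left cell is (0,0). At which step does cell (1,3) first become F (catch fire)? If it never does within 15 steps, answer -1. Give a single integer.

Step 1: cell (1,3)='T' (+2 fires, +1 burnt)
Step 2: cell (1,3)='T' (+2 fires, +2 burnt)
Step 3: cell (1,3)='T' (+3 fires, +2 burnt)
Step 4: cell (1,3)='T' (+4 fires, +3 burnt)
Step 5: cell (1,3)='T' (+5 fires, +4 burnt)
Step 6: cell (1,3)='F' (+4 fires, +5 burnt)
  -> target ignites at step 6
Step 7: cell (1,3)='.' (+5 fires, +4 burnt)
Step 8: cell (1,3)='.' (+3 fires, +5 burnt)
Step 9: cell (1,3)='.' (+2 fires, +3 burnt)
Step 10: cell (1,3)='.' (+1 fires, +2 burnt)
Step 11: cell (1,3)='.' (+0 fires, +1 burnt)
  fire out at step 11

6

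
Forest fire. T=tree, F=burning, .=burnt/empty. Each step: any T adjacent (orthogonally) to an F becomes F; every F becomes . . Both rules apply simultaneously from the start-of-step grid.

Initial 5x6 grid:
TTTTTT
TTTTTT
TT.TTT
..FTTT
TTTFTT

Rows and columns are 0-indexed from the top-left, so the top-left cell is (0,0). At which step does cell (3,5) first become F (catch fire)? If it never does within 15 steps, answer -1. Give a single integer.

Step 1: cell (3,5)='T' (+3 fires, +2 burnt)
Step 2: cell (3,5)='T' (+4 fires, +3 burnt)
Step 3: cell (3,5)='F' (+4 fires, +4 burnt)
  -> target ignites at step 3
Step 4: cell (3,5)='.' (+4 fires, +4 burnt)
Step 5: cell (3,5)='.' (+4 fires, +4 burnt)
Step 6: cell (3,5)='.' (+4 fires, +4 burnt)
Step 7: cell (3,5)='.' (+2 fires, +4 burnt)
Step 8: cell (3,5)='.' (+0 fires, +2 burnt)
  fire out at step 8

3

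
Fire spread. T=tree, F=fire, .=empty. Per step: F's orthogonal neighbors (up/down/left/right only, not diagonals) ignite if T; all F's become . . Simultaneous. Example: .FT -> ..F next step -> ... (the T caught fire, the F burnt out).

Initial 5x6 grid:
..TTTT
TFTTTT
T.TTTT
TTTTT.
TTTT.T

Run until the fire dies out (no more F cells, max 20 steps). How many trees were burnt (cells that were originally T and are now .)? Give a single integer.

Answer: 23

Derivation:
Step 1: +2 fires, +1 burnt (F count now 2)
Step 2: +4 fires, +2 burnt (F count now 4)
Step 3: +5 fires, +4 burnt (F count now 5)
Step 4: +7 fires, +5 burnt (F count now 7)
Step 5: +5 fires, +7 burnt (F count now 5)
Step 6: +0 fires, +5 burnt (F count now 0)
Fire out after step 6
Initially T: 24, now '.': 29
Total burnt (originally-T cells now '.'): 23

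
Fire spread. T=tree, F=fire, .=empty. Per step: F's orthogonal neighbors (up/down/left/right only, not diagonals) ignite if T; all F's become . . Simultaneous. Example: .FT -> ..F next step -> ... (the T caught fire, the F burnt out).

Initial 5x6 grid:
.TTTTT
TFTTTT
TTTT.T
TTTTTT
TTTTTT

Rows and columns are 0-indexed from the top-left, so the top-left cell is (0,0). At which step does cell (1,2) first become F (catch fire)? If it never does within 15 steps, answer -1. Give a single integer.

Step 1: cell (1,2)='F' (+4 fires, +1 burnt)
  -> target ignites at step 1
Step 2: cell (1,2)='.' (+5 fires, +4 burnt)
Step 3: cell (1,2)='.' (+6 fires, +5 burnt)
Step 4: cell (1,2)='.' (+5 fires, +6 burnt)
Step 5: cell (1,2)='.' (+4 fires, +5 burnt)
Step 6: cell (1,2)='.' (+2 fires, +4 burnt)
Step 7: cell (1,2)='.' (+1 fires, +2 burnt)
Step 8: cell (1,2)='.' (+0 fires, +1 burnt)
  fire out at step 8

1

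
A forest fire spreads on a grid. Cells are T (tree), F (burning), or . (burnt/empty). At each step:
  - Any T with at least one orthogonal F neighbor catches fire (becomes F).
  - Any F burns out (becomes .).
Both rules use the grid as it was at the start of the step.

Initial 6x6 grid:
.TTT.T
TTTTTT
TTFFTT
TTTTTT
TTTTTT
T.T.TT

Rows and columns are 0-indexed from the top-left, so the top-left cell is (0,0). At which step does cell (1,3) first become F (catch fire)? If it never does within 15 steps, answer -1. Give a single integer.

Step 1: cell (1,3)='F' (+6 fires, +2 burnt)
  -> target ignites at step 1
Step 2: cell (1,3)='.' (+10 fires, +6 burnt)
Step 3: cell (1,3)='.' (+8 fires, +10 burnt)
Step 4: cell (1,3)='.' (+4 fires, +8 burnt)
Step 5: cell (1,3)='.' (+2 fires, +4 burnt)
Step 6: cell (1,3)='.' (+0 fires, +2 burnt)
  fire out at step 6

1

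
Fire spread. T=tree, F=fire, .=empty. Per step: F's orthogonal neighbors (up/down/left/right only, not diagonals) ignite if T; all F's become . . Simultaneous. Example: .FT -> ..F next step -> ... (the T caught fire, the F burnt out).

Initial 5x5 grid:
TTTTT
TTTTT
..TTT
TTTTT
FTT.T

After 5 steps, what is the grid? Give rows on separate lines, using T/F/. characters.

Step 1: 2 trees catch fire, 1 burn out
  TTTTT
  TTTTT
  ..TTT
  FTTTT
  .FT.T
Step 2: 2 trees catch fire, 2 burn out
  TTTTT
  TTTTT
  ..TTT
  .FTTT
  ..F.T
Step 3: 1 trees catch fire, 2 burn out
  TTTTT
  TTTTT
  ..TTT
  ..FTT
  ....T
Step 4: 2 trees catch fire, 1 burn out
  TTTTT
  TTTTT
  ..FTT
  ...FT
  ....T
Step 5: 3 trees catch fire, 2 burn out
  TTTTT
  TTFTT
  ...FT
  ....F
  ....T

TTTTT
TTFTT
...FT
....F
....T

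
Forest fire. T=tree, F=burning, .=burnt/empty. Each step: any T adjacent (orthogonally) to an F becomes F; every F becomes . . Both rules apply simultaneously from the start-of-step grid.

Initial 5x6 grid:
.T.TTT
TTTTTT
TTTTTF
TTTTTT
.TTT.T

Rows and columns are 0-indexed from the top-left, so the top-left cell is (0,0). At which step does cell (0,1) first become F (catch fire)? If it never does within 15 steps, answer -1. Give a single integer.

Step 1: cell (0,1)='T' (+3 fires, +1 burnt)
Step 2: cell (0,1)='T' (+5 fires, +3 burnt)
Step 3: cell (0,1)='T' (+4 fires, +5 burnt)
Step 4: cell (0,1)='T' (+5 fires, +4 burnt)
Step 5: cell (0,1)='T' (+4 fires, +5 burnt)
Step 6: cell (0,1)='F' (+4 fires, +4 burnt)
  -> target ignites at step 6
Step 7: cell (0,1)='.' (+0 fires, +4 burnt)
  fire out at step 7

6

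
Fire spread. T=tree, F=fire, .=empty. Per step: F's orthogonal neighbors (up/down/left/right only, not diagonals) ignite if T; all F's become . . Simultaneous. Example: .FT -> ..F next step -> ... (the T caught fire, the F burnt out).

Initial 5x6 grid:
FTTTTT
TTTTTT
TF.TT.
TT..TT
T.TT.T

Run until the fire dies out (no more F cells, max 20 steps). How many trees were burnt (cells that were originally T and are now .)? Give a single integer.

Step 1: +5 fires, +2 burnt (F count now 5)
Step 2: +3 fires, +5 burnt (F count now 3)
Step 3: +3 fires, +3 burnt (F count now 3)
Step 4: +3 fires, +3 burnt (F count now 3)
Step 5: +3 fires, +3 burnt (F count now 3)
Step 6: +1 fires, +3 burnt (F count now 1)
Step 7: +1 fires, +1 burnt (F count now 1)
Step 8: +1 fires, +1 burnt (F count now 1)
Step 9: +0 fires, +1 burnt (F count now 0)
Fire out after step 9
Initially T: 22, now '.': 28
Total burnt (originally-T cells now '.'): 20

Answer: 20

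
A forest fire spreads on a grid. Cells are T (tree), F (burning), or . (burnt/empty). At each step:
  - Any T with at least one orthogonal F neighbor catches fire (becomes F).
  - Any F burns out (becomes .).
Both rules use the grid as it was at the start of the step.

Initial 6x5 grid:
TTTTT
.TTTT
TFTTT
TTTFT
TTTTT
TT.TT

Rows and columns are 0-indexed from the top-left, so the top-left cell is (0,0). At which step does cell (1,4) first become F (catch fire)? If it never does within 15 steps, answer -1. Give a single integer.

Step 1: cell (1,4)='T' (+8 fires, +2 burnt)
Step 2: cell (1,4)='T' (+9 fires, +8 burnt)
Step 3: cell (1,4)='F' (+7 fires, +9 burnt)
  -> target ignites at step 3
Step 4: cell (1,4)='.' (+2 fires, +7 burnt)
Step 5: cell (1,4)='.' (+0 fires, +2 burnt)
  fire out at step 5

3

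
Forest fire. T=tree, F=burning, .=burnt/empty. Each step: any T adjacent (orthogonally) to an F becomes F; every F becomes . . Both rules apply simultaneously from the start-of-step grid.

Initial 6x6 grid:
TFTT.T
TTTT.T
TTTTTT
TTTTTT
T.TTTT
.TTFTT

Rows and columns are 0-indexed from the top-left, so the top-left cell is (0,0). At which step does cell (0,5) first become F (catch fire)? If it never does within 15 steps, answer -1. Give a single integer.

Step 1: cell (0,5)='T' (+6 fires, +2 burnt)
Step 2: cell (0,5)='T' (+9 fires, +6 burnt)
Step 3: cell (0,5)='T' (+8 fires, +9 burnt)
Step 4: cell (0,5)='T' (+3 fires, +8 burnt)
Step 5: cell (0,5)='T' (+2 fires, +3 burnt)
Step 6: cell (0,5)='T' (+1 fires, +2 burnt)
Step 7: cell (0,5)='F' (+1 fires, +1 burnt)
  -> target ignites at step 7
Step 8: cell (0,5)='.' (+0 fires, +1 burnt)
  fire out at step 8

7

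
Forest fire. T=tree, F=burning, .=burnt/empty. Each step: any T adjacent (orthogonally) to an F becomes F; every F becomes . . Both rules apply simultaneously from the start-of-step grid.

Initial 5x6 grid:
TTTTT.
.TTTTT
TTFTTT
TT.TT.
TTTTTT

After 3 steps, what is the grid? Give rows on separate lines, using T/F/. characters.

Step 1: 3 trees catch fire, 1 burn out
  TTTTT.
  .TFTTT
  TF.FTT
  TT.TT.
  TTTTTT
Step 2: 7 trees catch fire, 3 burn out
  TTFTT.
  .F.FTT
  F...FT
  TF.FT.
  TTTTTT
Step 3: 8 trees catch fire, 7 burn out
  TF.FT.
  ....FT
  .....F
  F...F.
  TFTFTT

TF.FT.
....FT
.....F
F...F.
TFTFTT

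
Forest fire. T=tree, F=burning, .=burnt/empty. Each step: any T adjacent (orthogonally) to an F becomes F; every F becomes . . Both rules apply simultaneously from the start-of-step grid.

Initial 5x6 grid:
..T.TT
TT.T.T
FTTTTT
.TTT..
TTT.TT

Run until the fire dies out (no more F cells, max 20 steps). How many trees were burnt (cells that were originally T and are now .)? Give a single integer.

Step 1: +2 fires, +1 burnt (F count now 2)
Step 2: +3 fires, +2 burnt (F count now 3)
Step 3: +3 fires, +3 burnt (F count now 3)
Step 4: +5 fires, +3 burnt (F count now 5)
Step 5: +1 fires, +5 burnt (F count now 1)
Step 6: +1 fires, +1 burnt (F count now 1)
Step 7: +1 fires, +1 burnt (F count now 1)
Step 8: +1 fires, +1 burnt (F count now 1)
Step 9: +0 fires, +1 burnt (F count now 0)
Fire out after step 9
Initially T: 20, now '.': 27
Total burnt (originally-T cells now '.'): 17

Answer: 17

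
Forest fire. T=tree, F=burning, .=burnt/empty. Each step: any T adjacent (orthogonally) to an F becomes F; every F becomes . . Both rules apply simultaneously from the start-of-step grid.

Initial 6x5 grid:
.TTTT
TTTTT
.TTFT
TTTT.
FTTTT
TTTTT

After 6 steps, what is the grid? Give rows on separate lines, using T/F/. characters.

Step 1: 7 trees catch fire, 2 burn out
  .TTTT
  TTTFT
  .TF.F
  FTTF.
  .FTTT
  FTTTT
Step 2: 9 trees catch fire, 7 burn out
  .TTFT
  TTF.F
  .F...
  .FF..
  ..FFT
  .FTTT
Step 3: 6 trees catch fire, 9 burn out
  .TF.F
  TF...
  .....
  .....
  ....F
  ..FFT
Step 4: 3 trees catch fire, 6 burn out
  .F...
  F....
  .....
  .....
  .....
  ....F
Step 5: 0 trees catch fire, 3 burn out
  .....
  .....
  .....
  .....
  .....
  .....
Step 6: 0 trees catch fire, 0 burn out
  .....
  .....
  .....
  .....
  .....
  .....

.....
.....
.....
.....
.....
.....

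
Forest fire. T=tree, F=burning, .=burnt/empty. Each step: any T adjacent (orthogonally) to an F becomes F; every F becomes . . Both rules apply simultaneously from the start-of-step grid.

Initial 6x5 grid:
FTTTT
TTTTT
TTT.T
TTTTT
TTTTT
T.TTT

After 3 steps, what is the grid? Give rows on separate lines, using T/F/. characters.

Step 1: 2 trees catch fire, 1 burn out
  .FTTT
  FTTTT
  TTT.T
  TTTTT
  TTTTT
  T.TTT
Step 2: 3 trees catch fire, 2 burn out
  ..FTT
  .FTTT
  FTT.T
  TTTTT
  TTTTT
  T.TTT
Step 3: 4 trees catch fire, 3 burn out
  ...FT
  ..FTT
  .FT.T
  FTTTT
  TTTTT
  T.TTT

...FT
..FTT
.FT.T
FTTTT
TTTTT
T.TTT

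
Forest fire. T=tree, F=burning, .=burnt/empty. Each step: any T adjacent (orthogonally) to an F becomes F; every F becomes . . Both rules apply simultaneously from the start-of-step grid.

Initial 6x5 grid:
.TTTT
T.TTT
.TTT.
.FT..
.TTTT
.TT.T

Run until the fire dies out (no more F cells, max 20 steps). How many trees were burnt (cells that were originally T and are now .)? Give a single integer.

Answer: 18

Derivation:
Step 1: +3 fires, +1 burnt (F count now 3)
Step 2: +3 fires, +3 burnt (F count now 3)
Step 3: +4 fires, +3 burnt (F count now 4)
Step 4: +3 fires, +4 burnt (F count now 3)
Step 5: +4 fires, +3 burnt (F count now 4)
Step 6: +1 fires, +4 burnt (F count now 1)
Step 7: +0 fires, +1 burnt (F count now 0)
Fire out after step 7
Initially T: 19, now '.': 29
Total burnt (originally-T cells now '.'): 18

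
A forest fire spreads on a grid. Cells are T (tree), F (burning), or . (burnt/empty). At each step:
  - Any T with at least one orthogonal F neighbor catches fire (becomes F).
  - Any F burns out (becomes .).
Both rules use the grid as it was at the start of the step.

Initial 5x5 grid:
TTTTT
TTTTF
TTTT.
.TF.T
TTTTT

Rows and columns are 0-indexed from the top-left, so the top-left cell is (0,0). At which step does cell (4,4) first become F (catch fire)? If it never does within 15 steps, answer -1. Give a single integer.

Step 1: cell (4,4)='T' (+5 fires, +2 burnt)
Step 2: cell (4,4)='T' (+6 fires, +5 burnt)
Step 3: cell (4,4)='F' (+5 fires, +6 burnt)
  -> target ignites at step 3
Step 4: cell (4,4)='.' (+3 fires, +5 burnt)
Step 5: cell (4,4)='.' (+1 fires, +3 burnt)
Step 6: cell (4,4)='.' (+0 fires, +1 burnt)
  fire out at step 6

3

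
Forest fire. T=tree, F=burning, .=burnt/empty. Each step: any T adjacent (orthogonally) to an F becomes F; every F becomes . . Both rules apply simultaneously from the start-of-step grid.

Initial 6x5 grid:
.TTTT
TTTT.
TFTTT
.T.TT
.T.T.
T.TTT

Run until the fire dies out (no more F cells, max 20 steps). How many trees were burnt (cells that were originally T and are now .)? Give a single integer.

Step 1: +4 fires, +1 burnt (F count now 4)
Step 2: +5 fires, +4 burnt (F count now 5)
Step 3: +4 fires, +5 burnt (F count now 4)
Step 4: +3 fires, +4 burnt (F count now 3)
Step 5: +2 fires, +3 burnt (F count now 2)
Step 6: +2 fires, +2 burnt (F count now 2)
Step 7: +0 fires, +2 burnt (F count now 0)
Fire out after step 7
Initially T: 21, now '.': 29
Total burnt (originally-T cells now '.'): 20

Answer: 20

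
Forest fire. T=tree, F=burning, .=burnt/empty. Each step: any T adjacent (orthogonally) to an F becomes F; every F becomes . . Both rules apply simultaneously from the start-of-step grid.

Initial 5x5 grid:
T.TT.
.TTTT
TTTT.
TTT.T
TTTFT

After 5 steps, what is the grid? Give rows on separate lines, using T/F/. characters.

Step 1: 2 trees catch fire, 1 burn out
  T.TT.
  .TTTT
  TTTT.
  TTT.T
  TTF.F
Step 2: 3 trees catch fire, 2 burn out
  T.TT.
  .TTTT
  TTTT.
  TTF.F
  TF...
Step 3: 3 trees catch fire, 3 burn out
  T.TT.
  .TTTT
  TTFT.
  TF...
  F....
Step 4: 4 trees catch fire, 3 burn out
  T.TT.
  .TFTT
  TF.F.
  F....
  .....
Step 5: 4 trees catch fire, 4 burn out
  T.FT.
  .F.FT
  F....
  .....
  .....

T.FT.
.F.FT
F....
.....
.....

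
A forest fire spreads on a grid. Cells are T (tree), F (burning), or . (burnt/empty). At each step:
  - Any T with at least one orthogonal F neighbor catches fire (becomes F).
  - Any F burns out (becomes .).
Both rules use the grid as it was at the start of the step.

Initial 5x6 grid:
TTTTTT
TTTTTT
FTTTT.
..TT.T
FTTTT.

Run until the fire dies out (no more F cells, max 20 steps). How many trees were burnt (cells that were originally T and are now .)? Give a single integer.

Step 1: +3 fires, +2 burnt (F count now 3)
Step 2: +4 fires, +3 burnt (F count now 4)
Step 3: +5 fires, +4 burnt (F count now 5)
Step 4: +5 fires, +5 burnt (F count now 5)
Step 5: +2 fires, +5 burnt (F count now 2)
Step 6: +2 fires, +2 burnt (F count now 2)
Step 7: +1 fires, +2 burnt (F count now 1)
Step 8: +0 fires, +1 burnt (F count now 0)
Fire out after step 8
Initially T: 23, now '.': 29
Total burnt (originally-T cells now '.'): 22

Answer: 22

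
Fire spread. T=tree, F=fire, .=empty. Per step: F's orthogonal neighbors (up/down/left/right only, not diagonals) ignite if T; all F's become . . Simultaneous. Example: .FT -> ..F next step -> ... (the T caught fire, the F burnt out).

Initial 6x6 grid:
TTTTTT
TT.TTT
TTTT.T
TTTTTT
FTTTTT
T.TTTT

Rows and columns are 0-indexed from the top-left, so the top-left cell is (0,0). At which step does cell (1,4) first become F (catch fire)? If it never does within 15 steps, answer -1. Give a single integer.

Step 1: cell (1,4)='T' (+3 fires, +1 burnt)
Step 2: cell (1,4)='T' (+3 fires, +3 burnt)
Step 3: cell (1,4)='T' (+5 fires, +3 burnt)
Step 4: cell (1,4)='T' (+6 fires, +5 burnt)
Step 5: cell (1,4)='T' (+5 fires, +6 burnt)
Step 6: cell (1,4)='T' (+4 fires, +5 burnt)
Step 7: cell (1,4)='F' (+3 fires, +4 burnt)
  -> target ignites at step 7
Step 8: cell (1,4)='.' (+2 fires, +3 burnt)
Step 9: cell (1,4)='.' (+1 fires, +2 burnt)
Step 10: cell (1,4)='.' (+0 fires, +1 burnt)
  fire out at step 10

7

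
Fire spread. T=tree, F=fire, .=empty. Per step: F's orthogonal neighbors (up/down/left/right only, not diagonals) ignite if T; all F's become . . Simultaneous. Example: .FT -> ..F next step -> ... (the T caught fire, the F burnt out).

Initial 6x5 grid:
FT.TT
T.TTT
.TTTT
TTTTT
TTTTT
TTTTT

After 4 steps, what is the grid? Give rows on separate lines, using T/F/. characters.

Step 1: 2 trees catch fire, 1 burn out
  .F.TT
  F.TTT
  .TTTT
  TTTTT
  TTTTT
  TTTTT
Step 2: 0 trees catch fire, 2 burn out
  ...TT
  ..TTT
  .TTTT
  TTTTT
  TTTTT
  TTTTT
Step 3: 0 trees catch fire, 0 burn out
  ...TT
  ..TTT
  .TTTT
  TTTTT
  TTTTT
  TTTTT
Step 4: 0 trees catch fire, 0 burn out
  ...TT
  ..TTT
  .TTTT
  TTTTT
  TTTTT
  TTTTT

...TT
..TTT
.TTTT
TTTTT
TTTTT
TTTTT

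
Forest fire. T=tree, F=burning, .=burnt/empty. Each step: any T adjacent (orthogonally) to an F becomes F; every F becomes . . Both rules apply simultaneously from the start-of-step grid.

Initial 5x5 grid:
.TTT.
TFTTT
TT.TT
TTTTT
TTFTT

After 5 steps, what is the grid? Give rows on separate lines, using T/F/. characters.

Step 1: 7 trees catch fire, 2 burn out
  .FTT.
  F.FTT
  TF.TT
  TTFTT
  TF.FT
Step 2: 7 trees catch fire, 7 burn out
  ..FT.
  ...FT
  F..TT
  TF.FT
  F...F
Step 3: 5 trees catch fire, 7 burn out
  ...F.
  ....F
  ...FT
  F...F
  .....
Step 4: 1 trees catch fire, 5 burn out
  .....
  .....
  ....F
  .....
  .....
Step 5: 0 trees catch fire, 1 burn out
  .....
  .....
  .....
  .....
  .....

.....
.....
.....
.....
.....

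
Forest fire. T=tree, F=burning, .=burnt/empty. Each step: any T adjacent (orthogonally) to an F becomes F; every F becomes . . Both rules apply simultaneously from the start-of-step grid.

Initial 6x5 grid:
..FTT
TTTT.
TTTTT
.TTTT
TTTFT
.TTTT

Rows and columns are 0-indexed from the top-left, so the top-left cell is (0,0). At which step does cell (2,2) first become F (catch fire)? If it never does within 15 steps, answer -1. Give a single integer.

Step 1: cell (2,2)='T' (+6 fires, +2 burnt)
Step 2: cell (2,2)='F' (+10 fires, +6 burnt)
  -> target ignites at step 2
Step 3: cell (2,2)='.' (+6 fires, +10 burnt)
Step 4: cell (2,2)='.' (+1 fires, +6 burnt)
Step 5: cell (2,2)='.' (+0 fires, +1 burnt)
  fire out at step 5

2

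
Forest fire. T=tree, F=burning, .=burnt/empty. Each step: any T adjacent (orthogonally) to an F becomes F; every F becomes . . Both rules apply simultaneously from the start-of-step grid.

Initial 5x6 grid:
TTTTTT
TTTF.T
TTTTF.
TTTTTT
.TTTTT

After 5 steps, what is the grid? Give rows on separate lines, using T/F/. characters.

Step 1: 4 trees catch fire, 2 burn out
  TTTFTT
  TTF..T
  TTTF..
  TTTTFT
  .TTTTT
Step 2: 7 trees catch fire, 4 burn out
  TTF.FT
  TF...T
  TTF...
  TTTF.F
  .TTTFT
Step 3: 7 trees catch fire, 7 burn out
  TF...F
  F....T
  TF....
  TTF...
  .TTF.F
Step 4: 5 trees catch fire, 7 burn out
  F.....
  .....F
  F.....
  TF....
  .TF...
Step 5: 2 trees catch fire, 5 burn out
  ......
  ......
  ......
  F.....
  .F....

......
......
......
F.....
.F....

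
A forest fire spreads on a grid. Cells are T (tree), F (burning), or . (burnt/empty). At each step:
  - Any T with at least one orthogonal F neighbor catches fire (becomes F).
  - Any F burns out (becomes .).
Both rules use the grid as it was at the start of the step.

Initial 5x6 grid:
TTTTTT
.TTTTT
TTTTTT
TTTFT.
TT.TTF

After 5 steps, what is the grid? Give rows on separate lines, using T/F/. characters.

Step 1: 5 trees catch fire, 2 burn out
  TTTTTT
  .TTTTT
  TTTFTT
  TTF.F.
  TT.FF.
Step 2: 4 trees catch fire, 5 burn out
  TTTTTT
  .TTFTT
  TTF.FT
  TF....
  TT....
Step 3: 7 trees catch fire, 4 burn out
  TTTFTT
  .TF.FT
  TF...F
  F.....
  TF....
Step 4: 6 trees catch fire, 7 burn out
  TTF.FT
  .F...F
  F.....
  ......
  F.....
Step 5: 2 trees catch fire, 6 burn out
  TF...F
  ......
  ......
  ......
  ......

TF...F
......
......
......
......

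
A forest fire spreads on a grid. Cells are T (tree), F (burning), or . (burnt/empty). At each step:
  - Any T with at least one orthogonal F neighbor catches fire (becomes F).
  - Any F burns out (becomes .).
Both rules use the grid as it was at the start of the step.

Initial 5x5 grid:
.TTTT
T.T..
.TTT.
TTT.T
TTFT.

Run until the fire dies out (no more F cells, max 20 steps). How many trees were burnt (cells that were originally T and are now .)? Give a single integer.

Step 1: +3 fires, +1 burnt (F count now 3)
Step 2: +3 fires, +3 burnt (F count now 3)
Step 3: +4 fires, +3 burnt (F count now 4)
Step 4: +1 fires, +4 burnt (F count now 1)
Step 5: +2 fires, +1 burnt (F count now 2)
Step 6: +1 fires, +2 burnt (F count now 1)
Step 7: +0 fires, +1 burnt (F count now 0)
Fire out after step 7
Initially T: 16, now '.': 23
Total burnt (originally-T cells now '.'): 14

Answer: 14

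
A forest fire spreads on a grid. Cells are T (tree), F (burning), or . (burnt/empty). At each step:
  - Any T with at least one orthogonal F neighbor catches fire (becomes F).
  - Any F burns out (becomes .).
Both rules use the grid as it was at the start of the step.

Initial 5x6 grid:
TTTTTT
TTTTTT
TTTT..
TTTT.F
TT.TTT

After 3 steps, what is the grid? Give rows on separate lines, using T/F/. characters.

Step 1: 1 trees catch fire, 1 burn out
  TTTTTT
  TTTTTT
  TTTT..
  TTTT..
  TT.TTF
Step 2: 1 trees catch fire, 1 burn out
  TTTTTT
  TTTTTT
  TTTT..
  TTTT..
  TT.TF.
Step 3: 1 trees catch fire, 1 burn out
  TTTTTT
  TTTTTT
  TTTT..
  TTTT..
  TT.F..

TTTTTT
TTTTTT
TTTT..
TTTT..
TT.F..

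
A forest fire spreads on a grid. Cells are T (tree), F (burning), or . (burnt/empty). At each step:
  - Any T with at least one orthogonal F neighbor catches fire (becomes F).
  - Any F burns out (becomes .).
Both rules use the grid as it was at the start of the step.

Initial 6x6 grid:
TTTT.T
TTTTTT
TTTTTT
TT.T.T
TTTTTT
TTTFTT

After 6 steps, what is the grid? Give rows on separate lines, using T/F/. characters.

Step 1: 3 trees catch fire, 1 burn out
  TTTT.T
  TTTTTT
  TTTTTT
  TT.T.T
  TTTFTT
  TTF.FT
Step 2: 5 trees catch fire, 3 burn out
  TTTT.T
  TTTTTT
  TTTTTT
  TT.F.T
  TTF.FT
  TF...F
Step 3: 4 trees catch fire, 5 burn out
  TTTT.T
  TTTTTT
  TTTFTT
  TT...T
  TF...F
  F.....
Step 4: 6 trees catch fire, 4 burn out
  TTTT.T
  TTTFTT
  TTF.FT
  TF...F
  F.....
  ......
Step 5: 6 trees catch fire, 6 burn out
  TTTF.T
  TTF.FT
  TF...F
  F.....
  ......
  ......
Step 6: 4 trees catch fire, 6 burn out
  TTF..T
  TF...F
  F.....
  ......
  ......
  ......

TTF..T
TF...F
F.....
......
......
......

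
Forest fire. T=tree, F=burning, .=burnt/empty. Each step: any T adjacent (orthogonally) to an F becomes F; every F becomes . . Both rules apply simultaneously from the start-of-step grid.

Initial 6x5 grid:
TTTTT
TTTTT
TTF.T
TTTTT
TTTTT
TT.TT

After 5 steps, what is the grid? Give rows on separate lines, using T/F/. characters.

Step 1: 3 trees catch fire, 1 burn out
  TTTTT
  TTFTT
  TF..T
  TTFTT
  TTTTT
  TT.TT
Step 2: 7 trees catch fire, 3 burn out
  TTFTT
  TF.FT
  F...T
  TF.FT
  TTFTT
  TT.TT
Step 3: 8 trees catch fire, 7 burn out
  TF.FT
  F...F
  ....T
  F...F
  TF.FT
  TT.TT
Step 4: 7 trees catch fire, 8 burn out
  F...F
  .....
  ....F
  .....
  F...F
  TF.FT
Step 5: 2 trees catch fire, 7 burn out
  .....
  .....
  .....
  .....
  .....
  F...F

.....
.....
.....
.....
.....
F...F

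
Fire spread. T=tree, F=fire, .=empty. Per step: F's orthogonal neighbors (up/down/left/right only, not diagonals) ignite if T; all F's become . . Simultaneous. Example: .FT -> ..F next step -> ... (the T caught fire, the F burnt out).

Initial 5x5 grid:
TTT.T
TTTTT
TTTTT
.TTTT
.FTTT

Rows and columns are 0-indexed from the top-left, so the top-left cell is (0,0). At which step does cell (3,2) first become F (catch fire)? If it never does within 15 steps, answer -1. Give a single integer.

Step 1: cell (3,2)='T' (+2 fires, +1 burnt)
Step 2: cell (3,2)='F' (+3 fires, +2 burnt)
  -> target ignites at step 2
Step 3: cell (3,2)='.' (+5 fires, +3 burnt)
Step 4: cell (3,2)='.' (+5 fires, +5 burnt)
Step 5: cell (3,2)='.' (+4 fires, +5 burnt)
Step 6: cell (3,2)='.' (+1 fires, +4 burnt)
Step 7: cell (3,2)='.' (+1 fires, +1 burnt)
Step 8: cell (3,2)='.' (+0 fires, +1 burnt)
  fire out at step 8

2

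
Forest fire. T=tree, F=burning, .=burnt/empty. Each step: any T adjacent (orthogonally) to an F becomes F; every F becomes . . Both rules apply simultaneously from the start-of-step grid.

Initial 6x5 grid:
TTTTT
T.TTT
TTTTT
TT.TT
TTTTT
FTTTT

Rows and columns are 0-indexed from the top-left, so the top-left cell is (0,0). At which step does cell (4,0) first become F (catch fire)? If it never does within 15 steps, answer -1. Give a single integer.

Step 1: cell (4,0)='F' (+2 fires, +1 burnt)
  -> target ignites at step 1
Step 2: cell (4,0)='.' (+3 fires, +2 burnt)
Step 3: cell (4,0)='.' (+4 fires, +3 burnt)
Step 4: cell (4,0)='.' (+4 fires, +4 burnt)
Step 5: cell (4,0)='.' (+4 fires, +4 burnt)
Step 6: cell (4,0)='.' (+4 fires, +4 burnt)
Step 7: cell (4,0)='.' (+3 fires, +4 burnt)
Step 8: cell (4,0)='.' (+2 fires, +3 burnt)
Step 9: cell (4,0)='.' (+1 fires, +2 burnt)
Step 10: cell (4,0)='.' (+0 fires, +1 burnt)
  fire out at step 10

1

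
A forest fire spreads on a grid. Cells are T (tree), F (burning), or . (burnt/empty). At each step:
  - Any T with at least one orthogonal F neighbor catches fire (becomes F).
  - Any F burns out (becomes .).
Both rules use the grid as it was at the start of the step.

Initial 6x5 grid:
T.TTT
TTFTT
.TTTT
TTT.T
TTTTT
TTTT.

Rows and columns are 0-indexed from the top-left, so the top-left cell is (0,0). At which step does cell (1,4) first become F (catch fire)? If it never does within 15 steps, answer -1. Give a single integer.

Step 1: cell (1,4)='T' (+4 fires, +1 burnt)
Step 2: cell (1,4)='F' (+6 fires, +4 burnt)
  -> target ignites at step 2
Step 3: cell (1,4)='.' (+5 fires, +6 burnt)
Step 4: cell (1,4)='.' (+5 fires, +5 burnt)
Step 5: cell (1,4)='.' (+4 fires, +5 burnt)
Step 6: cell (1,4)='.' (+1 fires, +4 burnt)
Step 7: cell (1,4)='.' (+0 fires, +1 burnt)
  fire out at step 7

2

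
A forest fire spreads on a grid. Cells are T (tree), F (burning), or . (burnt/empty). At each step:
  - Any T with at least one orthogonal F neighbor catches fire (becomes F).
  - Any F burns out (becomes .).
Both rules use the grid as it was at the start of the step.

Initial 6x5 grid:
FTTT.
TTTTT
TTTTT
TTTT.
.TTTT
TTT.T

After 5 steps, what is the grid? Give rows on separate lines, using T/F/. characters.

Step 1: 2 trees catch fire, 1 burn out
  .FTT.
  FTTTT
  TTTTT
  TTTT.
  .TTTT
  TTT.T
Step 2: 3 trees catch fire, 2 burn out
  ..FT.
  .FTTT
  FTTTT
  TTTT.
  .TTTT
  TTT.T
Step 3: 4 trees catch fire, 3 burn out
  ...F.
  ..FTT
  .FTTT
  FTTT.
  .TTTT
  TTT.T
Step 4: 3 trees catch fire, 4 burn out
  .....
  ...FT
  ..FTT
  .FTT.
  .TTTT
  TTT.T
Step 5: 4 trees catch fire, 3 burn out
  .....
  ....F
  ...FT
  ..FT.
  .FTTT
  TTT.T

.....
....F
...FT
..FT.
.FTTT
TTT.T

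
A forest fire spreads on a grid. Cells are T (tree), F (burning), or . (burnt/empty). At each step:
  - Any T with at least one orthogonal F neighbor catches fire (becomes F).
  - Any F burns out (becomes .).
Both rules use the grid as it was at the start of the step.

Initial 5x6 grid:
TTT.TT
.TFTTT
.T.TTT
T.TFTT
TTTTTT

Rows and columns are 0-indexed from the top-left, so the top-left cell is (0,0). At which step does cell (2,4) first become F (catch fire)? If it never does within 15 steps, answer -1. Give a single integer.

Step 1: cell (2,4)='T' (+7 fires, +2 burnt)
Step 2: cell (2,4)='F' (+7 fires, +7 burnt)
  -> target ignites at step 2
Step 3: cell (2,4)='.' (+6 fires, +7 burnt)
Step 4: cell (2,4)='.' (+2 fires, +6 burnt)
Step 5: cell (2,4)='.' (+1 fires, +2 burnt)
Step 6: cell (2,4)='.' (+0 fires, +1 burnt)
  fire out at step 6

2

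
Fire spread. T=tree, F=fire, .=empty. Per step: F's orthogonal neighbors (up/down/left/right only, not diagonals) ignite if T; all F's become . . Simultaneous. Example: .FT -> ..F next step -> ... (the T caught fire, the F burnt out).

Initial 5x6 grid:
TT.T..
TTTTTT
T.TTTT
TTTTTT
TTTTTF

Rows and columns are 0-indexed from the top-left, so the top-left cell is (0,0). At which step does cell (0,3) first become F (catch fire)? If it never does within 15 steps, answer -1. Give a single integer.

Step 1: cell (0,3)='T' (+2 fires, +1 burnt)
Step 2: cell (0,3)='T' (+3 fires, +2 burnt)
Step 3: cell (0,3)='T' (+4 fires, +3 burnt)
Step 4: cell (0,3)='T' (+4 fires, +4 burnt)
Step 5: cell (0,3)='T' (+4 fires, +4 burnt)
Step 6: cell (0,3)='F' (+3 fires, +4 burnt)
  -> target ignites at step 6
Step 7: cell (0,3)='.' (+2 fires, +3 burnt)
Step 8: cell (0,3)='.' (+2 fires, +2 burnt)
Step 9: cell (0,3)='.' (+1 fires, +2 burnt)
Step 10: cell (0,3)='.' (+0 fires, +1 burnt)
  fire out at step 10

6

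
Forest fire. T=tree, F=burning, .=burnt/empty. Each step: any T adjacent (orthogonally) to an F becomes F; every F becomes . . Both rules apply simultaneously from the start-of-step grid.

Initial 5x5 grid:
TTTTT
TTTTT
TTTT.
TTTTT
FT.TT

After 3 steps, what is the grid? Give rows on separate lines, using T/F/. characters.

Step 1: 2 trees catch fire, 1 burn out
  TTTTT
  TTTTT
  TTTT.
  FTTTT
  .F.TT
Step 2: 2 trees catch fire, 2 burn out
  TTTTT
  TTTTT
  FTTT.
  .FTTT
  ...TT
Step 3: 3 trees catch fire, 2 burn out
  TTTTT
  FTTTT
  .FTT.
  ..FTT
  ...TT

TTTTT
FTTTT
.FTT.
..FTT
...TT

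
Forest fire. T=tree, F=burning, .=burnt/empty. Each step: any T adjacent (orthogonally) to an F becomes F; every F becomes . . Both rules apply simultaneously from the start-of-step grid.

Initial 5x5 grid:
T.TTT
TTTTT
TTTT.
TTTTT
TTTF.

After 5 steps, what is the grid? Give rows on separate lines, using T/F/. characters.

Step 1: 2 trees catch fire, 1 burn out
  T.TTT
  TTTTT
  TTTT.
  TTTFT
  TTF..
Step 2: 4 trees catch fire, 2 burn out
  T.TTT
  TTTTT
  TTTF.
  TTF.F
  TF...
Step 3: 4 trees catch fire, 4 burn out
  T.TTT
  TTTFT
  TTF..
  TF...
  F....
Step 4: 5 trees catch fire, 4 burn out
  T.TFT
  TTF.F
  TF...
  F....
  .....
Step 5: 4 trees catch fire, 5 burn out
  T.F.F
  TF...
  F....
  .....
  .....

T.F.F
TF...
F....
.....
.....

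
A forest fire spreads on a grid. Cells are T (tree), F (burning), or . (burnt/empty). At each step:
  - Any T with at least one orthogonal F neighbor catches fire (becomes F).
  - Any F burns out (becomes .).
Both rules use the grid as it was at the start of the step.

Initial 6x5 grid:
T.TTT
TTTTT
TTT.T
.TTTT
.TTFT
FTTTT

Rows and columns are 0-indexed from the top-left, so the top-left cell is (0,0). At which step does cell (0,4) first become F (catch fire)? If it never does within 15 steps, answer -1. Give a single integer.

Step 1: cell (0,4)='T' (+5 fires, +2 burnt)
Step 2: cell (0,4)='T' (+5 fires, +5 burnt)
Step 3: cell (0,4)='T' (+3 fires, +5 burnt)
Step 4: cell (0,4)='T' (+3 fires, +3 burnt)
Step 5: cell (0,4)='F' (+5 fires, +3 burnt)
  -> target ignites at step 5
Step 6: cell (0,4)='.' (+2 fires, +5 burnt)
Step 7: cell (0,4)='.' (+1 fires, +2 burnt)
Step 8: cell (0,4)='.' (+0 fires, +1 burnt)
  fire out at step 8

5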